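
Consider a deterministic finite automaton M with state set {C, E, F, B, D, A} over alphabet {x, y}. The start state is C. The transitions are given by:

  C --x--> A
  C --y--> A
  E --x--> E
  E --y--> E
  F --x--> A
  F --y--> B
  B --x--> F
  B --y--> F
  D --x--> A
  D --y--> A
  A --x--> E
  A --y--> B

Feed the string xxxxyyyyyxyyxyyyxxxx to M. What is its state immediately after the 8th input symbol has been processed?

E

start at C
read 'x': C → A
read 'x': A → E
read 'x': E → E
read 'x': E → E
read 'y': E → E
read 'y': E → E
read 'y': E → E
read 'y': E → E
After 8 symbols: E.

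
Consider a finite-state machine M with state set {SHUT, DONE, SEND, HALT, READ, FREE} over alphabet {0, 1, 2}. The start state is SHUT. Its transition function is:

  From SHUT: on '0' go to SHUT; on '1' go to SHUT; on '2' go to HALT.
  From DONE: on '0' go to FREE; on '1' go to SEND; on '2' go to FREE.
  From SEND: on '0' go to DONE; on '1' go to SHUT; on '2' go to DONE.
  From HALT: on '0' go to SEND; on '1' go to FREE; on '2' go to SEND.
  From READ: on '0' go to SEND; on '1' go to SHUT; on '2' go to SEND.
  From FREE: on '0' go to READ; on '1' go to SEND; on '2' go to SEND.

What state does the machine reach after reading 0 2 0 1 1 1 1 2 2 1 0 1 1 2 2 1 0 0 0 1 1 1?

SHUT → SHUT → HALT → SEND → SHUT → SHUT → SHUT → SHUT → HALT → SEND → SHUT → SHUT → SHUT → SHUT → HALT → SEND → SHUT → SHUT → SHUT → SHUT → SHUT → SHUT → SHUT

SHUT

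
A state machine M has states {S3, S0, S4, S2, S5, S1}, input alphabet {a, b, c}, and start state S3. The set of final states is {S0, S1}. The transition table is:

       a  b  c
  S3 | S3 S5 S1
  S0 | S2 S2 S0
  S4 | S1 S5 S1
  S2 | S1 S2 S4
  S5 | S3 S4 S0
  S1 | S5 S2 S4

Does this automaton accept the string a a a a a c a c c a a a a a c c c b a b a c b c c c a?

No

S3 → S3 → S3 → S3 → S3 → S3 → S1 → S5 → S0 → S0 → S2 → S1 → S5 → S3 → S3 → S1 → S4 → S1 → S2 → S1 → S2 → S1 → S4 → S5 → S0 → S0 → S0 → S2
End state S2 is not accepting.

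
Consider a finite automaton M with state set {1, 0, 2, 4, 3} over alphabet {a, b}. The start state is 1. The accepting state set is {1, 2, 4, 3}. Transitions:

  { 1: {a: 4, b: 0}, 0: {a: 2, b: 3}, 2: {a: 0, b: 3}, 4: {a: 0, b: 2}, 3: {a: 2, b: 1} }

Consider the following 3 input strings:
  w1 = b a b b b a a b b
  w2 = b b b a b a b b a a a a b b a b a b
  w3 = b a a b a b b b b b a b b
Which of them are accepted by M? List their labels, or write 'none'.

w1:
  start at 1
  read 'b': 1 → 0
  read 'a': 0 → 2
  read 'b': 2 → 3
  read 'b': 3 → 1
  read 'b': 1 → 0
  read 'a': 0 → 2
  read 'a': 2 → 0
  read 'b': 0 → 3
  read 'b': 3 → 1
  end 1, accepted
w2:
  start at 1
  read 'b': 1 → 0
  read 'b': 0 → 3
  read 'b': 3 → 1
  read 'a': 1 → 4
  read 'b': 4 → 2
  read 'a': 2 → 0
  read 'b': 0 → 3
  read 'b': 3 → 1
  read 'a': 1 → 4
  read 'a': 4 → 0
  read 'a': 0 → 2
  read 'a': 2 → 0
  read 'b': 0 → 3
  read 'b': 3 → 1
  read 'a': 1 → 4
  read 'b': 4 → 2
  read 'a': 2 → 0
  read 'b': 0 → 3
  end 3, accepted
w3:
  start at 1
  read 'b': 1 → 0
  read 'a': 0 → 2
  read 'a': 2 → 0
  read 'b': 0 → 3
  read 'a': 3 → 2
  read 'b': 2 → 3
  read 'b': 3 → 1
  read 'b': 1 → 0
  read 'b': 0 → 3
  read 'b': 3 → 1
  read 'a': 1 → 4
  read 'b': 4 → 2
  read 'b': 2 → 3
  end 3, accepted

w1, w2, w3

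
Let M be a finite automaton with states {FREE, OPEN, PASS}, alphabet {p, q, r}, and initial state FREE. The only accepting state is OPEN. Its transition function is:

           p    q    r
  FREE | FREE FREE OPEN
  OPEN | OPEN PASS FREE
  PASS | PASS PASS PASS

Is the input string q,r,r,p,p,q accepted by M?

No

FREE → FREE → OPEN → FREE → FREE → FREE → FREE
End state FREE is not accepting.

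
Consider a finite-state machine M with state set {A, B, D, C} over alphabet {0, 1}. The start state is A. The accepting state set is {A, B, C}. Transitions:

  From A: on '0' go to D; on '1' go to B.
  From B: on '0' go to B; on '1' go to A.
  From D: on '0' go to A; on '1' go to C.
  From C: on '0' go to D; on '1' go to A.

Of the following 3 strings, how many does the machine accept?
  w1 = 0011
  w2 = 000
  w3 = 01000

1

w1: Trace: A -0-> D -0-> A -1-> B -1-> A  → end A, accepted
w2: Trace: A -0-> D -0-> A -0-> D  → end D, rejected
w3: Trace: A -0-> D -1-> C -0-> D -0-> A -0-> D  → end D, rejected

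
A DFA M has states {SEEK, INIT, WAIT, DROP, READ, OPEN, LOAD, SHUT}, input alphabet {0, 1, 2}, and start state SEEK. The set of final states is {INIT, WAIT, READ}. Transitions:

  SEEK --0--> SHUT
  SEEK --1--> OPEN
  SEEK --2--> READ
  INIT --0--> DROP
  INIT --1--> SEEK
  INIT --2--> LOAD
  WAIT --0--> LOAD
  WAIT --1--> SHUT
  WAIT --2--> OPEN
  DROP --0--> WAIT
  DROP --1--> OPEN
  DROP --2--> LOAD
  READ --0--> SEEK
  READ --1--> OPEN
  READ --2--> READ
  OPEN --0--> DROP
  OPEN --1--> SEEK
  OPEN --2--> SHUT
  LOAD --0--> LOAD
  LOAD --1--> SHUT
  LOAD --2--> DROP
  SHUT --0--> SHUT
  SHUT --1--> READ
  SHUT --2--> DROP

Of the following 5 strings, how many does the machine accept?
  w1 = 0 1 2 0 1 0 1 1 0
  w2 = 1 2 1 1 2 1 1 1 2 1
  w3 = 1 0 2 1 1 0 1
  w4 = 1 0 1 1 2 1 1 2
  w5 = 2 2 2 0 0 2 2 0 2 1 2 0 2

w1: Trace: SEEK -0-> SHUT -1-> READ -2-> READ -0-> SEEK -1-> OPEN -0-> DROP -1-> OPEN -1-> SEEK -0-> SHUT  → end SHUT, rejected
w2: Trace: SEEK -1-> OPEN -2-> SHUT -1-> READ -1-> OPEN -2-> SHUT -1-> READ -1-> OPEN -1-> SEEK -2-> READ -1-> OPEN  → end OPEN, rejected
w3: Trace: SEEK -1-> OPEN -0-> DROP -2-> LOAD -1-> SHUT -1-> READ -0-> SEEK -1-> OPEN  → end OPEN, rejected
w4: Trace: SEEK -1-> OPEN -0-> DROP -1-> OPEN -1-> SEEK -2-> READ -1-> OPEN -1-> SEEK -2-> READ  → end READ, accepted
w5: Trace: SEEK -2-> READ -2-> READ -2-> READ -0-> SEEK -0-> SHUT -2-> DROP -2-> LOAD -0-> LOAD -2-> DROP -1-> OPEN -2-> SHUT -0-> SHUT -2-> DROP  → end DROP, rejected

1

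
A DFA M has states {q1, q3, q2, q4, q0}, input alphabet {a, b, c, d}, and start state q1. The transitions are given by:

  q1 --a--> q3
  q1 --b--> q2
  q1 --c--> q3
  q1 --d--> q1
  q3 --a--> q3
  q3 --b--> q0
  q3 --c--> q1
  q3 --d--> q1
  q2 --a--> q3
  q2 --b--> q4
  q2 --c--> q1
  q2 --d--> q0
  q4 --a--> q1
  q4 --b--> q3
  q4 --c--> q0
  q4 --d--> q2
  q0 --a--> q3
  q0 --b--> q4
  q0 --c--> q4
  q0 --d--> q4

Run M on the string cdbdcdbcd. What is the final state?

Trace: q1 -c-> q3 -d-> q1 -b-> q2 -d-> q0 -c-> q4 -d-> q2 -b-> q4 -c-> q0 -d-> q4

q4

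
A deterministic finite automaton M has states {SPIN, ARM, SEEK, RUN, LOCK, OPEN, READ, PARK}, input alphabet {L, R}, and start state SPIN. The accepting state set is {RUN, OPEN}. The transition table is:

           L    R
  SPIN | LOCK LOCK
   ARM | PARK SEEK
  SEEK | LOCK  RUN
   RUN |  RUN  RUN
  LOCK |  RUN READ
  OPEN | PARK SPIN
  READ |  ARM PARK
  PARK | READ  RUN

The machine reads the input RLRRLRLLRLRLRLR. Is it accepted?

start at SPIN
read 'R': SPIN → LOCK
read 'L': LOCK → RUN
read 'R': RUN → RUN
read 'R': RUN → RUN
read 'L': RUN → RUN
read 'R': RUN → RUN
read 'L': RUN → RUN
read 'L': RUN → RUN
read 'R': RUN → RUN
read 'L': RUN → RUN
read 'R': RUN → RUN
read 'L': RUN → RUN
read 'R': RUN → RUN
read 'L': RUN → RUN
read 'R': RUN → RUN
End state RUN is accepting.

Yes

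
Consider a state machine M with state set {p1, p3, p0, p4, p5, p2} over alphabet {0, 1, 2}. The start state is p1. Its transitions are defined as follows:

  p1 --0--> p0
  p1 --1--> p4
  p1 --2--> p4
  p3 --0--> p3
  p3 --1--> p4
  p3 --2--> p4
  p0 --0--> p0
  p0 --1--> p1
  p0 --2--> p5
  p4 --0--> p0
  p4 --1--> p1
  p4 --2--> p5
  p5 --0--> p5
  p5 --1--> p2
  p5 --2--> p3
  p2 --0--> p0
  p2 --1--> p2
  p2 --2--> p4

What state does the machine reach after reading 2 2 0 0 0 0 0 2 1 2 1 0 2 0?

start at p1
read '2': p1 → p4
read '2': p4 → p5
read '0': p5 → p5
read '0': p5 → p5
read '0': p5 → p5
read '0': p5 → p5
read '0': p5 → p5
read '2': p5 → p3
read '1': p3 → p4
read '2': p4 → p5
read '1': p5 → p2
read '0': p2 → p0
read '2': p0 → p5
read '0': p5 → p5

p5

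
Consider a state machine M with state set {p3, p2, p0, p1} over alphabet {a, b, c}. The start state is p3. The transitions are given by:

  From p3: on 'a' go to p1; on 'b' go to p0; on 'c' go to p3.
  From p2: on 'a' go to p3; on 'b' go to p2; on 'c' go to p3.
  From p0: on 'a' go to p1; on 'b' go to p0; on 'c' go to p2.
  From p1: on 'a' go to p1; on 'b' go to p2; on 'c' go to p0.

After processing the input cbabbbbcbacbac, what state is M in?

p0

p3 → p3 → p0 → p1 → p2 → p2 → p2 → p2 → p3 → p0 → p1 → p0 → p0 → p1 → p0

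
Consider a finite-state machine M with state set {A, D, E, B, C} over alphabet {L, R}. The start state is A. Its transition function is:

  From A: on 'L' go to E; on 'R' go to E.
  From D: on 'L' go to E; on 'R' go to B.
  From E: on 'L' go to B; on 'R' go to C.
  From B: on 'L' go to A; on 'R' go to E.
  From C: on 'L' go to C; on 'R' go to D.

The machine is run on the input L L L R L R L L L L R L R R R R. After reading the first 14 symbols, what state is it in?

Trace: A -L-> E -L-> B -L-> A -R-> E -L-> B -R-> E -L-> B -L-> A -L-> E -L-> B -R-> E -L-> B -R-> E -R-> C
After 14 symbols: C.

C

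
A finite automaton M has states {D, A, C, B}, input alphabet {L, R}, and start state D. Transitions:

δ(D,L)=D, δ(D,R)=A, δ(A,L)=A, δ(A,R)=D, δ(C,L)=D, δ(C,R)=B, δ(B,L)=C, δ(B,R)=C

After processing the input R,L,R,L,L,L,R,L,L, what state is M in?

A

start at D
read 'R': D → A
read 'L': A → A
read 'R': A → D
read 'L': D → D
read 'L': D → D
read 'L': D → D
read 'R': D → A
read 'L': A → A
read 'L': A → A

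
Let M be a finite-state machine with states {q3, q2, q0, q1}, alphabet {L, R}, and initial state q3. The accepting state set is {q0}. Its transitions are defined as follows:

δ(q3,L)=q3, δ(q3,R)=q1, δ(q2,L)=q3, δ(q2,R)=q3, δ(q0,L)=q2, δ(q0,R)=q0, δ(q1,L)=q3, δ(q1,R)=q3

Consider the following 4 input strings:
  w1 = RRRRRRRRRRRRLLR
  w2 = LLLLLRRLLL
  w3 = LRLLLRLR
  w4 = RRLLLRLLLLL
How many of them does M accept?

w1: q3 → q1 → q3 → q1 → q3 → q1 → q3 → q1 → q3 → q1 → q3 → q1 → q3 → q3 → q3 → q1  → end q1, rejected
w2: q3 → q3 → q3 → q3 → q3 → q3 → q1 → q3 → q3 → q3 → q3  → end q3, rejected
w3: q3 → q3 → q1 → q3 → q3 → q3 → q1 → q3 → q1  → end q1, rejected
w4: q3 → q1 → q3 → q3 → q3 → q3 → q1 → q3 → q3 → q3 → q3 → q3  → end q3, rejected

0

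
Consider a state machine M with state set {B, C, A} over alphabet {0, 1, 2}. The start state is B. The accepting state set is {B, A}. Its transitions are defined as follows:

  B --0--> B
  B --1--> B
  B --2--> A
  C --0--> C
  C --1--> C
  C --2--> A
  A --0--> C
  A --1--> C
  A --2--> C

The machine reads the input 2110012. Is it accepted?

Trace: B -2-> A -1-> C -1-> C -0-> C -0-> C -1-> C -2-> A
End state A is accepting.

Yes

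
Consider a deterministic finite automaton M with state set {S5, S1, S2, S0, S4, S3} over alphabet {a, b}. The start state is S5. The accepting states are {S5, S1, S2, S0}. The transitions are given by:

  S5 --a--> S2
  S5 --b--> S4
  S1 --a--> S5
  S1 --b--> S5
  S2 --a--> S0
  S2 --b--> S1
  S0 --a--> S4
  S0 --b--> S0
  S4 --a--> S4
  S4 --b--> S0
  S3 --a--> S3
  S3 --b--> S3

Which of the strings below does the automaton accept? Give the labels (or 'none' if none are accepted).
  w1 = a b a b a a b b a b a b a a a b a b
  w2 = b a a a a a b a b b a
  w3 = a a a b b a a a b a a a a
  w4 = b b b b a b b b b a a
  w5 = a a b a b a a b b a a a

w1

w1: Trace: S5 -a-> S2 -b-> S1 -a-> S5 -b-> S4 -a-> S4 -a-> S4 -b-> S0 -b-> S0 -a-> S4 -b-> S0 -a-> S4 -b-> S0 -a-> S4 -a-> S4 -a-> S4 -b-> S0 -a-> S4 -b-> S0  → end S0, accepted
w2: Trace: S5 -b-> S4 -a-> S4 -a-> S4 -a-> S4 -a-> S4 -a-> S4 -b-> S0 -a-> S4 -b-> S0 -b-> S0 -a-> S4  → end S4, rejected
w3: Trace: S5 -a-> S2 -a-> S0 -a-> S4 -b-> S0 -b-> S0 -a-> S4 -a-> S4 -a-> S4 -b-> S0 -a-> S4 -a-> S4 -a-> S4 -a-> S4  → end S4, rejected
w4: Trace: S5 -b-> S4 -b-> S0 -b-> S0 -b-> S0 -a-> S4 -b-> S0 -b-> S0 -b-> S0 -b-> S0 -a-> S4 -a-> S4  → end S4, rejected
w5: Trace: S5 -a-> S2 -a-> S0 -b-> S0 -a-> S4 -b-> S0 -a-> S4 -a-> S4 -b-> S0 -b-> S0 -a-> S4 -a-> S4 -a-> S4  → end S4, rejected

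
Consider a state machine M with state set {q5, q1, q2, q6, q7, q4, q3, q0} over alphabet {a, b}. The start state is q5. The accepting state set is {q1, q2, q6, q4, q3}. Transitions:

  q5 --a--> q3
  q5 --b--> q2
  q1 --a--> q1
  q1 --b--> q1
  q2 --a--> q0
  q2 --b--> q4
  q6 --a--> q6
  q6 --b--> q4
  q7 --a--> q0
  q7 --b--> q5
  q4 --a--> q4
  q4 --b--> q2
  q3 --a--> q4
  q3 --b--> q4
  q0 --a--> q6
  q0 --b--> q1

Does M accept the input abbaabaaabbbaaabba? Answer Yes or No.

No

Trace: q5 -a-> q3 -b-> q4 -b-> q2 -a-> q0 -a-> q6 -b-> q4 -a-> q4 -a-> q4 -a-> q4 -b-> q2 -b-> q4 -b-> q2 -a-> q0 -a-> q6 -a-> q6 -b-> q4 -b-> q2 -a-> q0
End state q0 is not accepting.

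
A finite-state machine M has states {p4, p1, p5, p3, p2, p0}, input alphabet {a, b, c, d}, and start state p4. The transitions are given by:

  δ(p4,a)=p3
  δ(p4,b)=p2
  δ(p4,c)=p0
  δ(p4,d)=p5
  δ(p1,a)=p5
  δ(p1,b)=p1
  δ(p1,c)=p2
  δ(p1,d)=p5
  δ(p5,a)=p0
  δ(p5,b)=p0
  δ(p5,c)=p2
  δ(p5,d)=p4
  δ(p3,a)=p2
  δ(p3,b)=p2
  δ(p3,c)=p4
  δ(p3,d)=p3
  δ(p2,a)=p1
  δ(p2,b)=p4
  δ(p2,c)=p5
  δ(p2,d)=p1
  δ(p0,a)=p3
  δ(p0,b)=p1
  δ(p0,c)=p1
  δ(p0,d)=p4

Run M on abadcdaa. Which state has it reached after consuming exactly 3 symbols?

p1

start at p4
read 'a': p4 → p3
read 'b': p3 → p2
read 'a': p2 → p1
After 3 symbols: p1.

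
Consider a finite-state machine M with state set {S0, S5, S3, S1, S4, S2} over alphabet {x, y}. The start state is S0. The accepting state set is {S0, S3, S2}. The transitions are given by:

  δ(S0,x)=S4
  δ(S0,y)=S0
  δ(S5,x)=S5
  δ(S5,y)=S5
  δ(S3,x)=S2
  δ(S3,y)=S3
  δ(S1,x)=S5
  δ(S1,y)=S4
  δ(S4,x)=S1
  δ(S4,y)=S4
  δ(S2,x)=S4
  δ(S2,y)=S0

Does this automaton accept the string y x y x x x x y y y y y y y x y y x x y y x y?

No

Trace: S0 -y-> S0 -x-> S4 -y-> S4 -x-> S1 -x-> S5 -x-> S5 -x-> S5 -y-> S5 -y-> S5 -y-> S5 -y-> S5 -y-> S5 -y-> S5 -y-> S5 -x-> S5 -y-> S5 -y-> S5 -x-> S5 -x-> S5 -y-> S5 -y-> S5 -x-> S5 -y-> S5
End state S5 is not accepting.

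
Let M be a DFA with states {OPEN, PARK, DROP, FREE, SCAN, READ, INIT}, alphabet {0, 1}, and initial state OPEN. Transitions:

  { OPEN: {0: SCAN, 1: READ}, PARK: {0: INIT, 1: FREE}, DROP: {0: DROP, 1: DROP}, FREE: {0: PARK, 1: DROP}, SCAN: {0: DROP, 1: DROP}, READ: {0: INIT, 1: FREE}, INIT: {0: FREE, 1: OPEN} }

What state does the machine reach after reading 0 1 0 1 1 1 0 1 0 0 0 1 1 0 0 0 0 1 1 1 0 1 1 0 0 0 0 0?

DROP

start at OPEN
read '0': OPEN → SCAN
read '1': SCAN → DROP
read '0': DROP → DROP
read '1': DROP → DROP
read '1': DROP → DROP
read '1': DROP → DROP
read '0': DROP → DROP
read '1': DROP → DROP
read '0': DROP → DROP
read '0': DROP → DROP
read '0': DROP → DROP
read '1': DROP → DROP
read '1': DROP → DROP
read '0': DROP → DROP
read '0': DROP → DROP
read '0': DROP → DROP
read '0': DROP → DROP
read '1': DROP → DROP
read '1': DROP → DROP
read '1': DROP → DROP
read '0': DROP → DROP
read '1': DROP → DROP
read '1': DROP → DROP
read '0': DROP → DROP
read '0': DROP → DROP
read '0': DROP → DROP
read '0': DROP → DROP
read '0': DROP → DROP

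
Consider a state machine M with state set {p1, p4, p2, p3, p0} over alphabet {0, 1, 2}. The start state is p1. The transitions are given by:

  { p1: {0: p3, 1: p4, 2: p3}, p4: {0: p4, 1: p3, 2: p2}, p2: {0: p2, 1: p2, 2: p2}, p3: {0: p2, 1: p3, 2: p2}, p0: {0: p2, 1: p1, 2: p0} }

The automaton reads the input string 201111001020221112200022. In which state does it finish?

start at p1
read '2': p1 → p3
read '0': p3 → p2
read '1': p2 → p2
read '1': p2 → p2
read '1': p2 → p2
read '1': p2 → p2
read '0': p2 → p2
read '0': p2 → p2
read '1': p2 → p2
read '0': p2 → p2
read '2': p2 → p2
read '0': p2 → p2
read '2': p2 → p2
read '2': p2 → p2
read '1': p2 → p2
read '1': p2 → p2
read '1': p2 → p2
read '2': p2 → p2
read '2': p2 → p2
read '0': p2 → p2
read '0': p2 → p2
read '0': p2 → p2
read '2': p2 → p2
read '2': p2 → p2

p2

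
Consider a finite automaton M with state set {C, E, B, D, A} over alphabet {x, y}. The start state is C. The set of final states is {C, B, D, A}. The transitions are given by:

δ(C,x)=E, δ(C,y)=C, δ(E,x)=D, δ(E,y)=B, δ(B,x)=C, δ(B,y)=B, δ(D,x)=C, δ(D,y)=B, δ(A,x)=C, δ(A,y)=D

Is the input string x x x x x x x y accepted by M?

Yes

Trace: C -x-> E -x-> D -x-> C -x-> E -x-> D -x-> C -x-> E -y-> B
End state B is accepting.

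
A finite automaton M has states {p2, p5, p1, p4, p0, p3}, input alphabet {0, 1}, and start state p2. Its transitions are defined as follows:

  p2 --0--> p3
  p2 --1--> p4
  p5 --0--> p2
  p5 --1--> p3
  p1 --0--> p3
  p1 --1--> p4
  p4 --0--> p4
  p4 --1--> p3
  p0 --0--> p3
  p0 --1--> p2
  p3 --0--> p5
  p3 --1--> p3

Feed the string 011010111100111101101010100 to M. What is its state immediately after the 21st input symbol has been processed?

start at p2
read '0': p2 → p3
read '1': p3 → p3
read '1': p3 → p3
read '0': p3 → p5
read '1': p5 → p3
read '0': p3 → p5
read '1': p5 → p3
read '1': p3 → p3
read '1': p3 → p3
read '1': p3 → p3
read '0': p3 → p5
read '0': p5 → p2
read '1': p2 → p4
read '1': p4 → p3
read '1': p3 → p3
read '1': p3 → p3
read '0': p3 → p5
read '1': p5 → p3
read '1': p3 → p3
read '0': p3 → p5
read '1': p5 → p3
After 21 symbols: p3.

p3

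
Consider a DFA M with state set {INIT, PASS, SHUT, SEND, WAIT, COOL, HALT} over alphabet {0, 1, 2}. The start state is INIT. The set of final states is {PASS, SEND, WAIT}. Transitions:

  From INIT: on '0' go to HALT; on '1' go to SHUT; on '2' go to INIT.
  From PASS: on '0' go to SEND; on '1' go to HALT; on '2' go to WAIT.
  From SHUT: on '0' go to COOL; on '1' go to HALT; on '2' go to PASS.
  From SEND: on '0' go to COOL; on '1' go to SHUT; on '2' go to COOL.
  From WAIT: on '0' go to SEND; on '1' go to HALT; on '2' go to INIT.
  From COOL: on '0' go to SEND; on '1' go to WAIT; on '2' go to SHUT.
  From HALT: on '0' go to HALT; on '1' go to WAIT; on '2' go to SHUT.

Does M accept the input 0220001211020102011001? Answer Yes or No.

Yes

INIT → HALT → SHUT → PASS → SEND → COOL → SEND → SHUT → PASS → HALT → WAIT → SEND → COOL → SEND → SHUT → COOL → SHUT → COOL → WAIT → HALT → HALT → HALT → WAIT
End state WAIT is accepting.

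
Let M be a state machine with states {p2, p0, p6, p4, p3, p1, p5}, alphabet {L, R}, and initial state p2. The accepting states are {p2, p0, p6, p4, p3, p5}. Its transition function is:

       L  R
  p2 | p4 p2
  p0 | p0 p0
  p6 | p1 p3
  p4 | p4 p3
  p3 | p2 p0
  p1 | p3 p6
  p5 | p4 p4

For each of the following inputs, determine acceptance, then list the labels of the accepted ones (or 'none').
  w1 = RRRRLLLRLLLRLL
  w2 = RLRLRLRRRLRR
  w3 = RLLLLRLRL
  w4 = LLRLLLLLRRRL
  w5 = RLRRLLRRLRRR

w1: Trace: p2 -R-> p2 -R-> p2 -R-> p2 -R-> p2 -L-> p4 -L-> p4 -L-> p4 -R-> p3 -L-> p2 -L-> p4 -L-> p4 -R-> p3 -L-> p2 -L-> p4  → end p4, accepted
w2: Trace: p2 -R-> p2 -L-> p4 -R-> p3 -L-> p2 -R-> p2 -L-> p4 -R-> p3 -R-> p0 -R-> p0 -L-> p0 -R-> p0 -R-> p0  → end p0, accepted
w3: Trace: p2 -R-> p2 -L-> p4 -L-> p4 -L-> p4 -L-> p4 -R-> p3 -L-> p2 -R-> p2 -L-> p4  → end p4, accepted
w4: Trace: p2 -L-> p4 -L-> p4 -R-> p3 -L-> p2 -L-> p4 -L-> p4 -L-> p4 -L-> p4 -R-> p3 -R-> p0 -R-> p0 -L-> p0  → end p0, accepted
w5: Trace: p2 -R-> p2 -L-> p4 -R-> p3 -R-> p0 -L-> p0 -L-> p0 -R-> p0 -R-> p0 -L-> p0 -R-> p0 -R-> p0 -R-> p0  → end p0, accepted

w1, w2, w3, w4, w5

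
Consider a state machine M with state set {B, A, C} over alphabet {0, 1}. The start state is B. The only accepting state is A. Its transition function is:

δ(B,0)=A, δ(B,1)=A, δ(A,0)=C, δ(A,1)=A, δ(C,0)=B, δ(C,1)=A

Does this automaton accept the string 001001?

start at B
read '0': B → A
read '0': A → C
read '1': C → A
read '0': A → C
read '0': C → B
read '1': B → A
End state A is accepting.

Yes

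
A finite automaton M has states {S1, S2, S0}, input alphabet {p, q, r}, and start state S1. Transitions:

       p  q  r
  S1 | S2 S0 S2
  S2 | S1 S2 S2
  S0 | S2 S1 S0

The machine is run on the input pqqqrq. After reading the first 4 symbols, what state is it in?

S1 → S2 → S2 → S2 → S2
After 4 symbols: S2.

S2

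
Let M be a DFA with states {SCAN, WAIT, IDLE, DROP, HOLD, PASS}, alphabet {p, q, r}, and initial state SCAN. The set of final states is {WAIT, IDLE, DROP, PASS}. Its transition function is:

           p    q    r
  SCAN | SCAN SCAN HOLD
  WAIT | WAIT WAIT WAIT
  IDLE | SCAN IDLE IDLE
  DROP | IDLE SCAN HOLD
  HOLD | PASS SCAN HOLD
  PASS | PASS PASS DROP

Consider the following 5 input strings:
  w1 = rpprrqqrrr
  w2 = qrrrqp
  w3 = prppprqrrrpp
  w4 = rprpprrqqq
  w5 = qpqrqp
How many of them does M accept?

w1: SCAN → HOLD → PASS → PASS → DROP → HOLD → SCAN → SCAN → HOLD → HOLD → HOLD  → end HOLD, rejected
w2: SCAN → SCAN → HOLD → HOLD → HOLD → SCAN → SCAN  → end SCAN, rejected
w3: SCAN → SCAN → HOLD → PASS → PASS → PASS → DROP → SCAN → HOLD → HOLD → HOLD → PASS → PASS  → end PASS, accepted
w4: SCAN → HOLD → PASS → DROP → IDLE → SCAN → HOLD → HOLD → SCAN → SCAN → SCAN  → end SCAN, rejected
w5: SCAN → SCAN → SCAN → SCAN → HOLD → SCAN → SCAN  → end SCAN, rejected

1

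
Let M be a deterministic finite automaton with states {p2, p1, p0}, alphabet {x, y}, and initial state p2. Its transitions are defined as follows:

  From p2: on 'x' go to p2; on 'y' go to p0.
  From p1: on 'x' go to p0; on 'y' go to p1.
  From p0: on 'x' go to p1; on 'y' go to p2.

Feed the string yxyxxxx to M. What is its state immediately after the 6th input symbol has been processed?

p0

Trace: p2 -y-> p0 -x-> p1 -y-> p1 -x-> p0 -x-> p1 -x-> p0
After 6 symbols: p0.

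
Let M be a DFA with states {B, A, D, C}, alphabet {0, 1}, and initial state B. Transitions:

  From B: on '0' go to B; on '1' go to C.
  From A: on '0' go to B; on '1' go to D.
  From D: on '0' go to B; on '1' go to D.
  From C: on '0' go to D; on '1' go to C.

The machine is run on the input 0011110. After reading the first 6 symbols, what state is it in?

start at B
read '0': B → B
read '0': B → B
read '1': B → C
read '1': C → C
read '1': C → C
read '1': C → C
After 6 symbols: C.

C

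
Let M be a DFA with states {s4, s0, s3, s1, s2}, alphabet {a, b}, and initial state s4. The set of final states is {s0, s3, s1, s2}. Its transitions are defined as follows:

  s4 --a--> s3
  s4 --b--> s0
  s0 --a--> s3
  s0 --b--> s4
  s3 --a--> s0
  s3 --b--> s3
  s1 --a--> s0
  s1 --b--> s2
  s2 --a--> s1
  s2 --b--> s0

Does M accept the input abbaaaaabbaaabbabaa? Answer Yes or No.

Trace: s4 -a-> s3 -b-> s3 -b-> s3 -a-> s0 -a-> s3 -a-> s0 -a-> s3 -a-> s0 -b-> s4 -b-> s0 -a-> s3 -a-> s0 -a-> s3 -b-> s3 -b-> s3 -a-> s0 -b-> s4 -a-> s3 -a-> s0
End state s0 is accepting.

Yes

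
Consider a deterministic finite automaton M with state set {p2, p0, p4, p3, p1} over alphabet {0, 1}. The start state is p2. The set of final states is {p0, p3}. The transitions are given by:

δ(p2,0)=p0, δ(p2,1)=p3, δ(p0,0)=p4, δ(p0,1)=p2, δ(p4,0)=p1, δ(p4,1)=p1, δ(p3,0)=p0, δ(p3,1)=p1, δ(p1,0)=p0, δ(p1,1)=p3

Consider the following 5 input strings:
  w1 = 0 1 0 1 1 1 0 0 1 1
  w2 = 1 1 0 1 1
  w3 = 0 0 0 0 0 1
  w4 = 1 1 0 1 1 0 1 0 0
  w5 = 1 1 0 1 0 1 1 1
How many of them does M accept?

2

w1: Trace: p2 -0-> p0 -1-> p2 -0-> p0 -1-> p2 -1-> p3 -1-> p1 -0-> p0 -0-> p4 -1-> p1 -1-> p3  → end p3, accepted
w2: Trace: p2 -1-> p3 -1-> p1 -0-> p0 -1-> p2 -1-> p3  → end p3, accepted
w3: Trace: p2 -0-> p0 -0-> p4 -0-> p1 -0-> p0 -0-> p4 -1-> p1  → end p1, rejected
w4: Trace: p2 -1-> p3 -1-> p1 -0-> p0 -1-> p2 -1-> p3 -0-> p0 -1-> p2 -0-> p0 -0-> p4  → end p4, rejected
w5: Trace: p2 -1-> p3 -1-> p1 -0-> p0 -1-> p2 -0-> p0 -1-> p2 -1-> p3 -1-> p1  → end p1, rejected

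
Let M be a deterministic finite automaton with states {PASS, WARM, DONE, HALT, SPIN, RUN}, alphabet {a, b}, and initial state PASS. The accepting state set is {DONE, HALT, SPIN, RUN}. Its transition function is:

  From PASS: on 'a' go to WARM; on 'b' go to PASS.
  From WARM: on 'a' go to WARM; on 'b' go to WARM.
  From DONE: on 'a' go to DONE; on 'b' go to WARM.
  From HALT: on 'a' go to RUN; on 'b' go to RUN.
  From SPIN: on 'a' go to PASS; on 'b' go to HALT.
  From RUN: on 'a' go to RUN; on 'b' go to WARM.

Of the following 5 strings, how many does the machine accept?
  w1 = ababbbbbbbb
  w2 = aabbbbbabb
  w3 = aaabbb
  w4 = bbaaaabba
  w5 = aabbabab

w1: Trace: PASS -a-> WARM -b-> WARM -a-> WARM -b-> WARM -b-> WARM -b-> WARM -b-> WARM -b-> WARM -b-> WARM -b-> WARM -b-> WARM  → end WARM, rejected
w2: Trace: PASS -a-> WARM -a-> WARM -b-> WARM -b-> WARM -b-> WARM -b-> WARM -b-> WARM -a-> WARM -b-> WARM -b-> WARM  → end WARM, rejected
w3: Trace: PASS -a-> WARM -a-> WARM -a-> WARM -b-> WARM -b-> WARM -b-> WARM  → end WARM, rejected
w4: Trace: PASS -b-> PASS -b-> PASS -a-> WARM -a-> WARM -a-> WARM -a-> WARM -b-> WARM -b-> WARM -a-> WARM  → end WARM, rejected
w5: Trace: PASS -a-> WARM -a-> WARM -b-> WARM -b-> WARM -a-> WARM -b-> WARM -a-> WARM -b-> WARM  → end WARM, rejected

0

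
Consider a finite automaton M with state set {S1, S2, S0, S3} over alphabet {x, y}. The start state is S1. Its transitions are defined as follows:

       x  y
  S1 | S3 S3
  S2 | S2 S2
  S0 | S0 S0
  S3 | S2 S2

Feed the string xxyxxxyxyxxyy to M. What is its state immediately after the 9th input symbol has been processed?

S2

Trace: S1 -x-> S3 -x-> S2 -y-> S2 -x-> S2 -x-> S2 -x-> S2 -y-> S2 -x-> S2 -y-> S2
After 9 symbols: S2.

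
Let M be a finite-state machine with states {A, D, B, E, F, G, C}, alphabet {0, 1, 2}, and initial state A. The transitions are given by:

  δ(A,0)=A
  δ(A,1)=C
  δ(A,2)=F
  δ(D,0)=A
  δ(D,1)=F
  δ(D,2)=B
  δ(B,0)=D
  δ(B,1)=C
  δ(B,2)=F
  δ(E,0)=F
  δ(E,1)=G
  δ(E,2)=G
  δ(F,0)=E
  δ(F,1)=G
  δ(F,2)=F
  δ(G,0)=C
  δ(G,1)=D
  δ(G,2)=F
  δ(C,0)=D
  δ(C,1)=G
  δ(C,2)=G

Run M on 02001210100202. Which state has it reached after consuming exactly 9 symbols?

G

A → A → F → E → F → G → F → G → C → G
After 9 symbols: G.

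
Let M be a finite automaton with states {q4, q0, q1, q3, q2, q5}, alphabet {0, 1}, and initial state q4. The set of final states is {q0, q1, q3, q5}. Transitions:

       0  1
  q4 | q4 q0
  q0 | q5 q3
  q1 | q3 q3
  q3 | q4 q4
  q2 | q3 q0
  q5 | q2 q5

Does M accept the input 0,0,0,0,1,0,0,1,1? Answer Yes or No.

start at q4
read '0': q4 → q4
read '0': q4 → q4
read '0': q4 → q4
read '0': q4 → q4
read '1': q4 → q0
read '0': q0 → q5
read '0': q5 → q2
read '1': q2 → q0
read '1': q0 → q3
End state q3 is accepting.

Yes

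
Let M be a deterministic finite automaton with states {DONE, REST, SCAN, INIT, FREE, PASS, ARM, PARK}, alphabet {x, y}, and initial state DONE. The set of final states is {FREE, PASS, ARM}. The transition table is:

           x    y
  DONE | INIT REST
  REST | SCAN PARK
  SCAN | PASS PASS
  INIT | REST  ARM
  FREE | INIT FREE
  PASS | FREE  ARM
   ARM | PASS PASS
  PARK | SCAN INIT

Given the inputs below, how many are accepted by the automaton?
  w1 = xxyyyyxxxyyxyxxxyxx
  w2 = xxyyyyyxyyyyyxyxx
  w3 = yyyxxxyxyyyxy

2

w1: DONE → INIT → REST → PARK → INIT → ARM → PASS → FREE → INIT → REST → PARK → INIT → REST → PARK → SCAN → PASS → FREE → FREE → INIT → REST  → end REST, rejected
w2: DONE → INIT → REST → PARK → INIT → ARM → PASS → ARM → PASS → ARM → PASS → ARM → PASS → ARM → PASS → ARM → PASS → FREE  → end FREE, accepted
w3: DONE → REST → PARK → INIT → REST → SCAN → PASS → ARM → PASS → ARM → PASS → ARM → PASS → ARM  → end ARM, accepted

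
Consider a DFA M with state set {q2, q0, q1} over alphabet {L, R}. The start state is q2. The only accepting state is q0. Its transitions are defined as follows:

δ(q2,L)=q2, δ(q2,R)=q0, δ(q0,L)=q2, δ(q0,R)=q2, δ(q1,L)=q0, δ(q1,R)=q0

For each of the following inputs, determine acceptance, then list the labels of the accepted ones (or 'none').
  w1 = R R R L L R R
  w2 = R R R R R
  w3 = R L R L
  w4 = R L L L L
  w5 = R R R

w2, w5

w1: Trace: q2 -R-> q0 -R-> q2 -R-> q0 -L-> q2 -L-> q2 -R-> q0 -R-> q2  → end q2, rejected
w2: Trace: q2 -R-> q0 -R-> q2 -R-> q0 -R-> q2 -R-> q0  → end q0, accepted
w3: Trace: q2 -R-> q0 -L-> q2 -R-> q0 -L-> q2  → end q2, rejected
w4: Trace: q2 -R-> q0 -L-> q2 -L-> q2 -L-> q2 -L-> q2  → end q2, rejected
w5: Trace: q2 -R-> q0 -R-> q2 -R-> q0  → end q0, accepted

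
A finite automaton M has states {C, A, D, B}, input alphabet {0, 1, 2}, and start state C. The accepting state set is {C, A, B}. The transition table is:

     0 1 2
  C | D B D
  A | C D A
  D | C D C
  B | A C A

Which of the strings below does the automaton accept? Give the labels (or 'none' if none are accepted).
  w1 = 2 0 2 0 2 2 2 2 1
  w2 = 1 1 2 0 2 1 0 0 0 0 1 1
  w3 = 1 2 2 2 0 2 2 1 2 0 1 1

w1, w3

w1: C → D → C → D → C → D → C → D → C → B  → end B, accepted
w2: C → B → C → D → C → D → D → C → D → C → D → D → D  → end D, rejected
w3: C → B → A → A → A → C → D → C → B → A → C → B → C  → end C, accepted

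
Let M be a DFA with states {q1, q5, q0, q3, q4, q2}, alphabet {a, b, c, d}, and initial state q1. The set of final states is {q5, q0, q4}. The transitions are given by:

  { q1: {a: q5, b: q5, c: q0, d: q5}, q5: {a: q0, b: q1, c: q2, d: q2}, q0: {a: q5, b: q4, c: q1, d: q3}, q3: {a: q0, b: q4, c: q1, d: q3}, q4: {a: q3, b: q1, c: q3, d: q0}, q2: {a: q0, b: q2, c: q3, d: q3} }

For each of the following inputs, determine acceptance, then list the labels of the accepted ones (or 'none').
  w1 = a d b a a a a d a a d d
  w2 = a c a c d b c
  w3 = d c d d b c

w1: Trace: q1 -a-> q5 -d-> q2 -b-> q2 -a-> q0 -a-> q5 -a-> q0 -a-> q5 -d-> q2 -a-> q0 -a-> q5 -d-> q2 -d-> q3  → end q3, rejected
w2: Trace: q1 -a-> q5 -c-> q2 -a-> q0 -c-> q1 -d-> q5 -b-> q1 -c-> q0  → end q0, accepted
w3: Trace: q1 -d-> q5 -c-> q2 -d-> q3 -d-> q3 -b-> q4 -c-> q3  → end q3, rejected

w2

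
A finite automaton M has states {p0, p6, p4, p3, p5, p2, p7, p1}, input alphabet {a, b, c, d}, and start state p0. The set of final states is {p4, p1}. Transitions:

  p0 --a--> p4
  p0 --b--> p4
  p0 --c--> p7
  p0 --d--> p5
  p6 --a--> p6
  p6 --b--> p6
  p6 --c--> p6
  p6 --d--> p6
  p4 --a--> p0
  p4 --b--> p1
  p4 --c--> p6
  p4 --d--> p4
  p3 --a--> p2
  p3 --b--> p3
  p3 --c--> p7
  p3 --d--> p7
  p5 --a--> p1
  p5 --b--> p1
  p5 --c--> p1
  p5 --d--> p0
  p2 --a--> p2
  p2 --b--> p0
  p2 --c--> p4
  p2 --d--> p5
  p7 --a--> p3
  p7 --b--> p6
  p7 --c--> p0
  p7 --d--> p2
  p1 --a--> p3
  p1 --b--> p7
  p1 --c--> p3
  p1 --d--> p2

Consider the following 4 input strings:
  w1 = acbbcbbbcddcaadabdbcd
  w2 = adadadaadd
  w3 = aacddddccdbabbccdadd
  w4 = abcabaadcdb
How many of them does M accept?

0

w1: p0 → p4 → p6 → p6 → p6 → p6 → p6 → p6 → p6 → p6 → p6 → p6 → p6 → p6 → p6 → p6 → p6 → p6 → p6 → p6 → p6 → p6  → end p6, rejected
w2: p0 → p4 → p4 → p0 → p5 → p1 → p2 → p2 → p2 → p5 → p0  → end p0, rejected
w3: p0 → p4 → p0 → p7 → p2 → p5 → p0 → p5 → p1 → p3 → p7 → p6 → p6 → p6 → p6 → p6 → p6 → p6 → p6 → p6 → p6  → end p6, rejected
w4: p0 → p4 → p1 → p3 → p2 → p0 → p4 → p0 → p5 → p1 → p2 → p0  → end p0, rejected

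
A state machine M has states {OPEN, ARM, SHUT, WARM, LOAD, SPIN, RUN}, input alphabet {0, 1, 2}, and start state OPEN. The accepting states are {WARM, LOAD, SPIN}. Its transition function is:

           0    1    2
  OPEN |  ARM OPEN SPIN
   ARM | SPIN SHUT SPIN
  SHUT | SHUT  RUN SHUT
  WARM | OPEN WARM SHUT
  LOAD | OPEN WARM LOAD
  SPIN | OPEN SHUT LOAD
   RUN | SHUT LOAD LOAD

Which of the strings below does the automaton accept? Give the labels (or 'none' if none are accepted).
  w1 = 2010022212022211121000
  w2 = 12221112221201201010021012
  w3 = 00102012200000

w2

w1: Trace: OPEN -2-> SPIN -0-> OPEN -1-> OPEN -0-> ARM -0-> SPIN -2-> LOAD -2-> LOAD -2-> LOAD -1-> WARM -2-> SHUT -0-> SHUT -2-> SHUT -2-> SHUT -2-> SHUT -1-> RUN -1-> LOAD -1-> WARM -2-> SHUT -1-> RUN -0-> SHUT -0-> SHUT -0-> SHUT  → end SHUT, rejected
w2: Trace: OPEN -1-> OPEN -2-> SPIN -2-> LOAD -2-> LOAD -1-> WARM -1-> WARM -1-> WARM -2-> SHUT -2-> SHUT -2-> SHUT -1-> RUN -2-> LOAD -0-> OPEN -1-> OPEN -2-> SPIN -0-> OPEN -1-> OPEN -0-> ARM -1-> SHUT -0-> SHUT -0-> SHUT -2-> SHUT -1-> RUN -0-> SHUT -1-> RUN -2-> LOAD  → end LOAD, accepted
w3: Trace: OPEN -0-> ARM -0-> SPIN -1-> SHUT -0-> SHUT -2-> SHUT -0-> SHUT -1-> RUN -2-> LOAD -2-> LOAD -0-> OPEN -0-> ARM -0-> SPIN -0-> OPEN -0-> ARM  → end ARM, rejected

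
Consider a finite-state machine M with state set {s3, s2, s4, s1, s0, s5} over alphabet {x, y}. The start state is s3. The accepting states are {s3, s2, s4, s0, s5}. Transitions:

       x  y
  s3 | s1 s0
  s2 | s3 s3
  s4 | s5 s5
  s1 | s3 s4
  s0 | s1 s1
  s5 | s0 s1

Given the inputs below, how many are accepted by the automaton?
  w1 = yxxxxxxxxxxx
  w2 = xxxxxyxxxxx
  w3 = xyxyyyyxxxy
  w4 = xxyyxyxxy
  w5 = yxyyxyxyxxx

w1:
  start at s3
  read 'y': s3 → s0
  read 'x': s0 → s1
  read 'x': s1 → s3
  read 'x': s3 → s1
  read 'x': s1 → s3
  read 'x': s3 → s1
  read 'x': s1 → s3
  read 'x': s3 → s1
  read 'x': s1 → s3
  read 'x': s3 → s1
  read 'x': s1 → s3
  read 'x': s3 → s1
  end s1, rejected
w2:
  start at s3
  read 'x': s3 → s1
  read 'x': s1 → s3
  read 'x': s3 → s1
  read 'x': s1 → s3
  read 'x': s3 → s1
  read 'y': s1 → s4
  read 'x': s4 → s5
  read 'x': s5 → s0
  read 'x': s0 → s1
  read 'x': s1 → s3
  read 'x': s3 → s1
  end s1, rejected
w3:
  start at s3
  read 'x': s3 → s1
  read 'y': s1 → s4
  read 'x': s4 → s5
  read 'y': s5 → s1
  read 'y': s1 → s4
  read 'y': s4 → s5
  read 'y': s5 → s1
  read 'x': s1 → s3
  read 'x': s3 → s1
  read 'x': s1 → s3
  read 'y': s3 → s0
  end s0, accepted
w4:
  start at s3
  read 'x': s3 → s1
  read 'x': s1 → s3
  read 'y': s3 → s0
  read 'y': s0 → s1
  read 'x': s1 → s3
  read 'y': s3 → s0
  read 'x': s0 → s1
  read 'x': s1 → s3
  read 'y': s3 → s0
  end s0, accepted
w5:
  start at s3
  read 'y': s3 → s0
  read 'x': s0 → s1
  read 'y': s1 → s4
  read 'y': s4 → s5
  read 'x': s5 → s0
  read 'y': s0 → s1
  read 'x': s1 → s3
  read 'y': s3 → s0
  read 'x': s0 → s1
  read 'x': s1 → s3
  read 'x': s3 → s1
  end s1, rejected

2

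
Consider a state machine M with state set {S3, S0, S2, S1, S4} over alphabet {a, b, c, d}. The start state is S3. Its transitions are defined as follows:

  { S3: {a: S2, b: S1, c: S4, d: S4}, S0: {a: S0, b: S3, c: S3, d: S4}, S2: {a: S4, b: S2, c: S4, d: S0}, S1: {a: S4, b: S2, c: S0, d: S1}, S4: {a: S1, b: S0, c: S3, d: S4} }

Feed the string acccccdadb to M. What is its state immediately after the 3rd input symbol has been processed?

Trace: S3 -a-> S2 -c-> S4 -c-> S3
After 3 symbols: S3.

S3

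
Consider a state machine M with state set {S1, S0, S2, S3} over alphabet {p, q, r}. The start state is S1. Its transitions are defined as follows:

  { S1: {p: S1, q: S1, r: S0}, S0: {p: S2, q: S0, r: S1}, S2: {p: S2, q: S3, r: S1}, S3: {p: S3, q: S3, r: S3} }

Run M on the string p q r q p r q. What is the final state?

S1

start at S1
read 'p': S1 → S1
read 'q': S1 → S1
read 'r': S1 → S0
read 'q': S0 → S0
read 'p': S0 → S2
read 'r': S2 → S1
read 'q': S1 → S1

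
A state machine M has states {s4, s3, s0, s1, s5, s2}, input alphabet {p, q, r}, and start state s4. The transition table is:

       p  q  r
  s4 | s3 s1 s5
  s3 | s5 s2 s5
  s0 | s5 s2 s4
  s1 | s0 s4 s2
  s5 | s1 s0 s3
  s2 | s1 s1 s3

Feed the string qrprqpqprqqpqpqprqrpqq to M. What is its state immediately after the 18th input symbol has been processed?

s0

start at s4
read 'q': s4 → s1
read 'r': s1 → s2
read 'p': s2 → s1
read 'r': s1 → s2
read 'q': s2 → s1
read 'p': s1 → s0
read 'q': s0 → s2
read 'p': s2 → s1
read 'r': s1 → s2
read 'q': s2 → s1
read 'q': s1 → s4
read 'p': s4 → s3
read 'q': s3 → s2
read 'p': s2 → s1
read 'q': s1 → s4
read 'p': s4 → s3
read 'r': s3 → s5
read 'q': s5 → s0
After 18 symbols: s0.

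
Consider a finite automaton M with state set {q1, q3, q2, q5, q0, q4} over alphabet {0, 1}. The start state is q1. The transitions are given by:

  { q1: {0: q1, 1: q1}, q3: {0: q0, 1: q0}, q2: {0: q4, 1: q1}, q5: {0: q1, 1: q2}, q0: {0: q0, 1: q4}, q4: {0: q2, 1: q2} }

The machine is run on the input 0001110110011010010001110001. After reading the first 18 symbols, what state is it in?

Trace: q1 -0-> q1 -0-> q1 -0-> q1 -1-> q1 -1-> q1 -1-> q1 -0-> q1 -1-> q1 -1-> q1 -0-> q1 -0-> q1 -1-> q1 -1-> q1 -0-> q1 -1-> q1 -0-> q1 -0-> q1 -1-> q1
After 18 symbols: q1.

q1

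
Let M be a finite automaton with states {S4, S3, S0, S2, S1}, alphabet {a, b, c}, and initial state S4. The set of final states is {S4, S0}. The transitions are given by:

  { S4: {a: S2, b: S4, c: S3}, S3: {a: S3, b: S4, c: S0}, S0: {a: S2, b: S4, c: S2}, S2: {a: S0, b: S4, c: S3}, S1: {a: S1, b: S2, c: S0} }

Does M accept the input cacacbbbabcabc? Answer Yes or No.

No

S4 → S3 → S3 → S0 → S2 → S3 → S4 → S4 → S4 → S2 → S4 → S3 → S3 → S4 → S3
End state S3 is not accepting.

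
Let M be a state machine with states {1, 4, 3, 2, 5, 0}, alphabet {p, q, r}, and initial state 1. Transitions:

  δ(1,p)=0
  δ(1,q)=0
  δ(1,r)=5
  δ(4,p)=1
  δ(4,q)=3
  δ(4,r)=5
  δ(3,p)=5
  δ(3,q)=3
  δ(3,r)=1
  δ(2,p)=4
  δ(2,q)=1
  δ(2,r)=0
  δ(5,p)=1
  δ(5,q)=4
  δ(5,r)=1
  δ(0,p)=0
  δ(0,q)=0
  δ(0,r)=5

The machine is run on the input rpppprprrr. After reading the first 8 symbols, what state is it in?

Trace: 1 -r-> 5 -p-> 1 -p-> 0 -p-> 0 -p-> 0 -r-> 5 -p-> 1 -r-> 5
After 8 symbols: 5.

5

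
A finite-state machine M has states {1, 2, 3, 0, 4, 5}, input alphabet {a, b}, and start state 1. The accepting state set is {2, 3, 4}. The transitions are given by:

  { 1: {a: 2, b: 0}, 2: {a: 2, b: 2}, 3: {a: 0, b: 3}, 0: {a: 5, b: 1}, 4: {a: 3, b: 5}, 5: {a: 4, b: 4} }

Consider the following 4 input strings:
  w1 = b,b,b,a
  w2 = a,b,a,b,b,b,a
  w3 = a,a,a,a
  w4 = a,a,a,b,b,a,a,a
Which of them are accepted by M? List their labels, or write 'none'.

w2, w3, w4

w1:
  start at 1
  read 'b': 1 → 0
  read 'b': 0 → 1
  read 'b': 1 → 0
  read 'a': 0 → 5
  end 5, rejected
w2:
  start at 1
  read 'a': 1 → 2
  read 'b': 2 → 2
  read 'a': 2 → 2
  read 'b': 2 → 2
  read 'b': 2 → 2
  read 'b': 2 → 2
  read 'a': 2 → 2
  end 2, accepted
w3:
  start at 1
  read 'a': 1 → 2
  read 'a': 2 → 2
  read 'a': 2 → 2
  read 'a': 2 → 2
  end 2, accepted
w4:
  start at 1
  read 'a': 1 → 2
  read 'a': 2 → 2
  read 'a': 2 → 2
  read 'b': 2 → 2
  read 'b': 2 → 2
  read 'a': 2 → 2
  read 'a': 2 → 2
  read 'a': 2 → 2
  end 2, accepted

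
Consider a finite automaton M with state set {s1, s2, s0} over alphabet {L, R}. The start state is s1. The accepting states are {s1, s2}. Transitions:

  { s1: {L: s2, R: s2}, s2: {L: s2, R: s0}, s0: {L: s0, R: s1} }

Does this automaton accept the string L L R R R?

Trace: s1 -L-> s2 -L-> s2 -R-> s0 -R-> s1 -R-> s2
End state s2 is accepting.

Yes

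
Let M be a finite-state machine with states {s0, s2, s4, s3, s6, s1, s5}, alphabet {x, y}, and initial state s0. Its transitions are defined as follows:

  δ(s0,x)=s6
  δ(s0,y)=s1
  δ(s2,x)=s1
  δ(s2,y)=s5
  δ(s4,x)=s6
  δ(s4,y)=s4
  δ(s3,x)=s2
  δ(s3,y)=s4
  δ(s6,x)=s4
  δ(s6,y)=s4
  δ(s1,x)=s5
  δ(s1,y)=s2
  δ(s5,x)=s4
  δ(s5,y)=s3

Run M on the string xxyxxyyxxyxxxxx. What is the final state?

s6

Trace: s0 -x-> s6 -x-> s4 -y-> s4 -x-> s6 -x-> s4 -y-> s4 -y-> s4 -x-> s6 -x-> s4 -y-> s4 -x-> s6 -x-> s4 -x-> s6 -x-> s4 -x-> s6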